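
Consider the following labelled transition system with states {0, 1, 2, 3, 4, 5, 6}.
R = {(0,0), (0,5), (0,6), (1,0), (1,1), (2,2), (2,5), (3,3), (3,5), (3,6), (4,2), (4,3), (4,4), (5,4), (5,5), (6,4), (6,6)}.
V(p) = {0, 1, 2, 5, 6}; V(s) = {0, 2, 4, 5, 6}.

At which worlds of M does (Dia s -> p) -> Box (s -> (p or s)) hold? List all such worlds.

0, 1, 2, 3, 4, 5, 6

Recall that Box ψ holds at a world iff ψ holds at every accessible world, and Dia ψ holds iff ψ holds at some accessible world.
Let φ = (Dia s -> p) -> Box (s -> (p or s)). Evaluate φ at each world:
  0 (successors {0, 5, 6}): φ is true.
  1 (successors {0, 1}): φ is true.
  2 (successors {2, 5}): φ is true.
  3 (successors {3, 5, 6}): φ is true.
  4 (successors {2, 3, 4}): φ is true.
  5 (successors {4, 5}): φ is true.
  6 (successors {4, 6}): φ is true.
For instance, at 6:
  At 6: Dia s -> p is true, Box (s -> (p or s)) is true, so (Dia s -> p) -> Box (s -> (p or s)) is true.
    At 6: Dia s is true, p is true, so Dia s -> p is true.
      At 6: Dia s requires s at some successor in {4, 6}.
        s holds at 4, so Dia s is true at 6.
    At 6: Box (s -> (p or s)) requires s -> (p or s) at every successor {4, 6}.
      At 4: s -> (p or s) is true.
      At 6: s -> (p or s) is true.
    So Box (s -> (p or s)) is true at 6.
Satisfying worlds: {0, 1, 2, 3, 4, 5, 6}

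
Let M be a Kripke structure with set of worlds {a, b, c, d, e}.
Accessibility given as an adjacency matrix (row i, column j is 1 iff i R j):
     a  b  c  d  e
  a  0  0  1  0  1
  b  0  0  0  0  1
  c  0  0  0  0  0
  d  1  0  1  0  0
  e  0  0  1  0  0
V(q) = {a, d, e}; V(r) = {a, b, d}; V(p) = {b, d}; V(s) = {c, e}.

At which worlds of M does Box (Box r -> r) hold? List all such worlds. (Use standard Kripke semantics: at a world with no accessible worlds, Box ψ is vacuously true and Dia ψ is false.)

b, c

Recall that Box ψ holds at a world iff ψ holds at every accessible world, and Dia ψ holds iff ψ holds at some accessible world.
Let φ = Box (Box r -> r). Evaluate φ at each world:
  a (successors {c, e}): φ is false.
  b (successors {e}): φ is true.
  c (successors ∅): φ is true.
  d (successors {a, c}): φ is false.
  e (successors {c}): φ is false.
For instance, at a:
  At a: Box (Box r -> r) requires Box r -> r at every successor {c, e}.
    Box r -> r fails at c, so Box (Box r -> r) is false at a.
      At c: Box r is true, r is false, so Box r -> r is false.
Satisfying worlds: {b, c}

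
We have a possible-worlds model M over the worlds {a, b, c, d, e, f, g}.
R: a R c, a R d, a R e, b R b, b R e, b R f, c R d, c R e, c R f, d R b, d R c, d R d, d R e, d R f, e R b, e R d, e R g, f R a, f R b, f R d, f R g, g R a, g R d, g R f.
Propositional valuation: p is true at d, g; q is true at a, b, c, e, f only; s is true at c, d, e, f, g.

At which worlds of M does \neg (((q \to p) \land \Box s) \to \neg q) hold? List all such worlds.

Let φ = \neg (((q \to p) \land \Box s) \to \neg q). Evaluate φ at each world:
  a (successors {c, d, e}): φ is false.
  b (successors {b, e, f}): φ is false.
  c (successors {d, e, f}): φ is false.
  d (successors {b, c, d, e, f}): φ is false.
  e (successors {b, d, g}): φ is false.
  f (successors {a, b, d, g}): φ is false.
  g (successors {a, d, f}): φ is false.
For instance, at a:
  At a: ((q \to p) \land \Box s) \to \neg q is true, so \neg (((q \to p) \land \Box s) \to \neg q) is false.
    At a: (q \to p) \land \Box s is false, \neg q is false, so ((q \to p) \land \Box s) \to \neg q is true.
      At a: q \to p is false, \Box s is true, so (q \to p) \land \Box s is false.
Satisfying worlds: none.

none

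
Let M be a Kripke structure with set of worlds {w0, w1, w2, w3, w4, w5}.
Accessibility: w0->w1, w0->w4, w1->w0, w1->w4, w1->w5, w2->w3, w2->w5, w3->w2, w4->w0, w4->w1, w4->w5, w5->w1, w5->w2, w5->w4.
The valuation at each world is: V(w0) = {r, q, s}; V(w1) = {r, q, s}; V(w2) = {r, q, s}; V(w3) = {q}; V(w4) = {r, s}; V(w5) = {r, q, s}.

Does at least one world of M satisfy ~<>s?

No

Let φ = ~<>s. Evaluate φ at each world:
  w0 (successors {w1, w4}): φ is false.
  w1 (successors {w0, w4, w5}): φ is false.
  w2 (successors {w3, w5}): φ is false.
  w3 (successors {w2}): φ is false.
  w4 (successors {w0, w1, w5}): φ is false.
  w5 (successors {w1, w2, w4}): φ is false.
For instance, at w4:
  At w4: <>s is true, so ~<>s is false.
    At w4: <>s requires s at some successor in {w0, w1, w5}.
      s holds at w0, so <>s is true at w4.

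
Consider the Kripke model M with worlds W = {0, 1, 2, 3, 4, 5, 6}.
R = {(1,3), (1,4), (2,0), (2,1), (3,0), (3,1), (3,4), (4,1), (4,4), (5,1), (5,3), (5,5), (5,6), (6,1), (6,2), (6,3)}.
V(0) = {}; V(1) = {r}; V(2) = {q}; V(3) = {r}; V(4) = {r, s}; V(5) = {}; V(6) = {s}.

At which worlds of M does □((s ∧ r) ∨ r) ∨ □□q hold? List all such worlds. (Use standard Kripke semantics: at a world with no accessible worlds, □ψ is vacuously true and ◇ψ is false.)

0, 1, 4

Let φ = □((s ∧ r) ∨ r) ∨ □□q. Evaluate φ at each world:
  0 (successors ∅): φ is true.
  1 (successors {3, 4}): φ is true.
  2 (successors {0, 1}): φ is false.
  3 (successors {0, 1, 4}): φ is false.
  4 (successors {1, 4}): φ is true.
  5 (successors {1, 3, 5, 6}): φ is false.
  6 (successors {1, 2, 3}): φ is false.
For instance, at 1:
  At 1: □((s ∧ r) ∨ r) is true, □□q is false, so □((s ∧ r) ∨ r) ∨ □□q is true.
    At 1: □((s ∧ r) ∨ r) requires (s ∧ r) ∨ r at every successor {3, 4}.
      At 3: (s ∧ r) ∨ r is true.
      At 4: (s ∧ r) ∨ r is true.
    So □((s ∧ r) ∨ r) is true at 1.
    At 1: □□q requires □q at every successor {3, 4}.
      □q fails at 3, so □□q is false at 1.
Satisfying worlds: {0, 1, 4}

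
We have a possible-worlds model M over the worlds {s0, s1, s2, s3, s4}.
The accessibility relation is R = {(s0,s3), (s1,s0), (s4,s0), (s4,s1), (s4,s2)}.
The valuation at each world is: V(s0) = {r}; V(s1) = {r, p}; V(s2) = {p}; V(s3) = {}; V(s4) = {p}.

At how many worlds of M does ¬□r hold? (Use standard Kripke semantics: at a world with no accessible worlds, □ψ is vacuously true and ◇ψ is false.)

2

Recall that □ψ holds at a world iff ψ holds at every accessible world, and ◇ψ holds iff ψ holds at some accessible world.
Let φ = ¬□r. Evaluate φ at each world:
  s0 (successors {s3}): φ is true.
  s1 (successors {s0}): φ is false.
  s2 (successors ∅): φ is false.
  s3 (successors ∅): φ is false.
  s4 (successors {s0, s1, s2}): φ is true.
For instance, at s1:
  At s1: □r is true, so ¬□r is false.
    At s1: □r requires r at every successor {s0}.
      At s0: r is true.
    So □r is true at s1.
Satisfying worlds: {s0, s4}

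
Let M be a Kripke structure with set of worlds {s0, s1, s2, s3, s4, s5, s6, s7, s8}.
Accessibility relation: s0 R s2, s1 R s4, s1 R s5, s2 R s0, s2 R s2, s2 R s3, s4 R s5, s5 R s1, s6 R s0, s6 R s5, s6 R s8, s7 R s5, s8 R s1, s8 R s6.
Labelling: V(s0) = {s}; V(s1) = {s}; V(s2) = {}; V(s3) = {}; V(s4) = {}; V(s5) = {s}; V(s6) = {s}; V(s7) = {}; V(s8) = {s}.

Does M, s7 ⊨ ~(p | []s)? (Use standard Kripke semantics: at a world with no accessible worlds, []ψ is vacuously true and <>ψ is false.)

At s7: p | []s is true, so ~(p | []s) is false.
  At s7: p is false, []s is true, so p | []s is true.
    At s7: []s requires s at every successor {s5}.
      At s5: s is true.
    So []s is true at s7.

No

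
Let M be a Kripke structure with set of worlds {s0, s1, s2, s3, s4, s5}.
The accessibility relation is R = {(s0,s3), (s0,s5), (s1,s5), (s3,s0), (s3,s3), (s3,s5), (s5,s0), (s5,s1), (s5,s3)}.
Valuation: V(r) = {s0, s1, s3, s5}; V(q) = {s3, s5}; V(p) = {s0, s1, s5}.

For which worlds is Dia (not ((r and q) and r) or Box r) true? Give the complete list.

Let φ = Dia (not ((r and q) and r) or Box r). Evaluate φ at each world:
  s0 (successors {s3, s5}): φ is true.
  s1 (successors {s5}): φ is true.
  s2 (successors ∅): φ is false.
  s3 (successors {s0, s3, s5}): φ is true.
  s4 (successors ∅): φ is false.
  s5 (successors {s0, s1, s3}): φ is true.
For instance, at s1:
  At s1: Dia (not ((r and q) and r) or Box r) requires not ((r and q) and r) or Box r at some successor in {s5}.
    not ((r and q) and r) or Box r holds at s5, so Dia (not ((r and q) and r) or Box r) is true at s1.
      At s5: not ((r and q) and r) is false, Box r is true, so not ((r and q) and r) or Box r is true.
Satisfying worlds: {s0, s1, s3, s5}

s0, s1, s3, s5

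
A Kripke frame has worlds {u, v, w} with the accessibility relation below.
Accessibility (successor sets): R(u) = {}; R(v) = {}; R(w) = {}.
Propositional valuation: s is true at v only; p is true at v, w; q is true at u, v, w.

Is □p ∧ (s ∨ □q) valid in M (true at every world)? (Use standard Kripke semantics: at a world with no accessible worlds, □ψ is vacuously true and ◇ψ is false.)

Yes

Recall that □ψ holds at a world iff ψ holds at every accessible world, and ◇ψ holds iff ψ holds at some accessible world.
Let φ = □p ∧ (s ∨ □q). Evaluate φ at each world:
  u (successors ∅): φ is true.
  v (successors ∅): φ is true.
  w (successors ∅): φ is true.
For instance, at w:
  At w: □p is true, s ∨ □q is true, so □p ∧ (s ∨ □q) is true.
    At w: no accessible worlds, so □p holds vacuously.
    At w: s is false, □q is true, so s ∨ □q is true.
      At w: no accessible worlds, so □q holds vacuously.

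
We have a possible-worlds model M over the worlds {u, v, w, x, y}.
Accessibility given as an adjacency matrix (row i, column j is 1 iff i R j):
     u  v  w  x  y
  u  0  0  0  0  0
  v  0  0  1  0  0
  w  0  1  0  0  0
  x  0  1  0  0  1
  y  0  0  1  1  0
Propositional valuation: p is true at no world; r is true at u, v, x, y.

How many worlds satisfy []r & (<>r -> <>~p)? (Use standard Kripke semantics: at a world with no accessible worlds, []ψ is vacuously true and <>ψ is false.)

Let φ = []r & (<>r -> <>~p). Evaluate φ at each world:
  u (successors ∅): φ is true.
  v (successors {w}): φ is false.
  w (successors {v}): φ is true.
  x (successors {v, y}): φ is true.
  y (successors {w, x}): φ is false.
For instance, at w:
  At w: []r is true, <>r -> <>~p is true, so []r & (<>r -> <>~p) is true.
    At w: []r requires r at every successor {v}.
      At v: r is true.
    So []r is true at w.
    At w: <>r is true, <>~p is true, so <>r -> <>~p is true.
      At w: <>r requires r at some successor in {v}.
        r holds at v, so <>r is true at w.
      At w: <>~p requires ~p at some successor in {v}.
        ~p holds at v, so <>~p is true at w.
Satisfying worlds: {u, w, x}

3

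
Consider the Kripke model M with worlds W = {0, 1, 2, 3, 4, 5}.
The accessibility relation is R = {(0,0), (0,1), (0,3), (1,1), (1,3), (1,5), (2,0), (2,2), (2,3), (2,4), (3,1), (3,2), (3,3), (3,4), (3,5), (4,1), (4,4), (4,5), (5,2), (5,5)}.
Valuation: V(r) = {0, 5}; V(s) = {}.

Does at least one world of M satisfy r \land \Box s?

Let φ = r \land \Box s. Evaluate φ at each world:
  0 (successors {0, 1, 3}): φ is false.
  1 (successors {1, 3, 5}): φ is false.
  2 (successors {0, 2, 3, 4}): φ is false.
  3 (successors {1, 2, 3, 4, 5}): φ is false.
  4 (successors {1, 4, 5}): φ is false.
  5 (successors {2, 5}): φ is false.
For instance, at 4:
  At 4: r is false, \Box s is false, so r \land \Box s is false.
    At 4: \Box s requires s at every successor {1, 4, 5}.
      s fails at 1, so \Box s is false at 4.

No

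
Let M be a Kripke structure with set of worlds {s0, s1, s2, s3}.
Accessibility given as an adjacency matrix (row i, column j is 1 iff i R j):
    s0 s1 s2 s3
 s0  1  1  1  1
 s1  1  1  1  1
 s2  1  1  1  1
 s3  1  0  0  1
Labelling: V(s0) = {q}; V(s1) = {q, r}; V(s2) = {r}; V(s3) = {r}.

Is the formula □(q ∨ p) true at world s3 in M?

Recall that □ψ holds at a world iff ψ holds at every accessible world, and ◇ψ holds iff ψ holds at some accessible world.
At s3: □(q ∨ p) requires q ∨ p at every successor {s0, s3}.
  q ∨ p fails at s3, so □(q ∨ p) is false at s3.

No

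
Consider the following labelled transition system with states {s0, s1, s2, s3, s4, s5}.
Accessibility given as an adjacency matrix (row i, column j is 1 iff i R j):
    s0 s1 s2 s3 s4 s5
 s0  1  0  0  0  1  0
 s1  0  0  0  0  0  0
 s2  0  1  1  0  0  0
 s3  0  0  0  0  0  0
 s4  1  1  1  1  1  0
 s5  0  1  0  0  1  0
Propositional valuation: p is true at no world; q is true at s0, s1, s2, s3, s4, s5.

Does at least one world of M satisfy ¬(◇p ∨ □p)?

Yes

Recall that □ψ holds at a world iff ψ holds at every accessible world, and ◇ψ holds iff ψ holds at some accessible world.
Let φ = ¬(◇p ∨ □p). Evaluate φ at each world:
  s0 (successors {s0, s4}): φ is true.
  s1 (successors ∅): φ is false.
  s2 (successors {s1, s2}): φ is true.
  s3 (successors ∅): φ is false.
  s4 (successors {s0, s1, s2, s3, s4}): φ is true.
  s5 (successors {s1, s4}): φ is true.
Detail at s0 (witness):
  At s0: ◇p ∨ □p is false, so ¬(◇p ∨ □p) is true.
    At s0: ◇p is false, □p is false, so ◇p ∨ □p is false.
      At s0: ◇p requires p at some successor in {s0, s4}.
        At s0: p is false.
        At s4: p is false.
      So ◇p is false at s0.
      At s0: □p requires p at every successor {s0, s4}.
        p fails at s0, so □p is false at s0.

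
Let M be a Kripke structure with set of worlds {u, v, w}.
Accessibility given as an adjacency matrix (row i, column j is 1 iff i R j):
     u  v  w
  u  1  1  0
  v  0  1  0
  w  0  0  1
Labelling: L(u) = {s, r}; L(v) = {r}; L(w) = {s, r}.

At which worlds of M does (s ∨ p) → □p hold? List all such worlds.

Let φ = (s ∨ p) → □p. Evaluate φ at each world:
  u (successors {u, v}): φ is false.
  v (successors {v}): φ is true.
  w (successors {w}): φ is false.
For instance, at u:
  At u: s ∨ p is true, □p is false, so (s ∨ p) → □p is false.
    At u: □p requires p at every successor {u, v}.
      p fails at u, so □p is false at u.
Satisfying worlds: {v}

v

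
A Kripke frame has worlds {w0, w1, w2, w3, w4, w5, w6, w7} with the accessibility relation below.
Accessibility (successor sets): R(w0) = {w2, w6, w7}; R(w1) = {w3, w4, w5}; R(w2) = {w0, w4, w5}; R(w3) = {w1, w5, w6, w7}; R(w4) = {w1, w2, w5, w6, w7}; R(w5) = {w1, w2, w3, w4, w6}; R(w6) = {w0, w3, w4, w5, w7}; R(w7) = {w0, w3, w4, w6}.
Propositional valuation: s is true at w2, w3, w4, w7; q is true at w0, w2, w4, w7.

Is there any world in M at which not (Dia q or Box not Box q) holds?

No

Let φ = not (Dia q or Box not Box q). Evaluate φ at each world:
  w0 (successors {w2, w6, w7}): φ is false.
  w1 (successors {w3, w4, w5}): φ is false.
  w2 (successors {w0, w4, w5}): φ is false.
  w3 (successors {w1, w5, w6, w7}): φ is false.
  w4 (successors {w1, w2, w5, w6, w7}): φ is false.
  w5 (successors {w1, w2, w3, w4, w6}): φ is false.
  w6 (successors {w0, w3, w4, w5, w7}): φ is false.
  w7 (successors {w0, w3, w4, w6}): φ is false.
For instance, at w4:
  At w4: Dia q or Box not Box q is true, so not (Dia q or Box not Box q) is false.
    At w4: Dia q is true, Box not Box q is true, so Dia q or Box not Box q is true.
      At w4: Dia q requires q at some successor in {w1, w2, w5, w6, w7}.
        q holds at w2, so Dia q is true at w4.
      At w4: Box not Box q requires not Box q at every successor {w1, w2, w5, w6, w7}.
        At w1: not Box q is true.
        At w2: not Box q is true.
        At w5: not Box q is true.
        At w6: not Box q is true.
        At w7: not Box q is true.
      So Box not Box q is true at w4.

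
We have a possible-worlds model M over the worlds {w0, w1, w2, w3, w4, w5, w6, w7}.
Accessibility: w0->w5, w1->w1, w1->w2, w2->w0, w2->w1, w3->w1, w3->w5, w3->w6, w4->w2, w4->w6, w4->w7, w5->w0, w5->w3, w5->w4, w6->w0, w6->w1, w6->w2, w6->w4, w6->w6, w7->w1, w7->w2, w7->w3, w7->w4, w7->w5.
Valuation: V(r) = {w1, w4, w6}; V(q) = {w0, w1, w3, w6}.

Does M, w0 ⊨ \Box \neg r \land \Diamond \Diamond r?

Recall that \Box ψ holds at a world iff ψ holds at every accessible world, and \Diamond ψ holds iff ψ holds at some accessible world.
At w0: \Box \neg r is true, \Diamond \Diamond r is true, so \Box \neg r \land \Diamond \Diamond r is true.
  At w0: \Box \neg r requires \neg r at every successor {w5}.
    At w5: \neg r is true.
  So \Box \neg r is true at w0.
  At w0: \Diamond \Diamond r requires \Diamond r at some successor in {w5}.
    \Diamond r holds at w5, so \Diamond \Diamond r is true at w0.
      At w5: \Diamond r requires r at some successor in {w0, w3, w4}.
        r holds at w4, so \Diamond r is true at w5.

Yes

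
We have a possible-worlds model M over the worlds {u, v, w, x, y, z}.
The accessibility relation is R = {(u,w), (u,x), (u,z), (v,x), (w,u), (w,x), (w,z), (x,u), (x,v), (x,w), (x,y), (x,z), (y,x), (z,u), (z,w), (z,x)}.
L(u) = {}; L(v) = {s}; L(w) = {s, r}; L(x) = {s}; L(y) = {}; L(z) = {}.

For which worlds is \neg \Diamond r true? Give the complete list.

Let φ = \neg \Diamond r. Evaluate φ at each world:
  u (successors {w, x, z}): φ is false.
  v (successors {x}): φ is true.
  w (successors {u, x, z}): φ is true.
  x (successors {u, v, w, y, z}): φ is false.
  y (successors {x}): φ is true.
  z (successors {u, w, x}): φ is false.
For instance, at y:
  At y: \Diamond r is false, so \neg \Diamond r is true.
    At y: \Diamond r requires r at some successor in {x}.
      At x: r is false.
    So \Diamond r is false at y.
Satisfying worlds: {v, w, y}

v, w, y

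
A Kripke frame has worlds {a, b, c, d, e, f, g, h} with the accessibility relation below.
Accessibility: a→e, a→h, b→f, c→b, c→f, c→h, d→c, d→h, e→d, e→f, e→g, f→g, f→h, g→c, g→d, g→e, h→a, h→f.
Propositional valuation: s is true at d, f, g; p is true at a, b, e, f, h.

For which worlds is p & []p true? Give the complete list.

a, b, h

Let φ = p & []p. Evaluate φ at each world:
  a (successors {e, h}): φ is true.
  b (successors {f}): φ is true.
  c (successors {b, f, h}): φ is false.
  d (successors {c, h}): φ is false.
  e (successors {d, f, g}): φ is false.
  f (successors {g, h}): φ is false.
  g (successors {c, d, e}): φ is false.
  h (successors {a, f}): φ is true.
For instance, at h:
  At h: p is true, []p is true, so p & []p is true.
    At h: []p requires p at every successor {a, f}.
      At a: p is true.
      At f: p is true.
    So []p is true at h.
Satisfying worlds: {a, b, h}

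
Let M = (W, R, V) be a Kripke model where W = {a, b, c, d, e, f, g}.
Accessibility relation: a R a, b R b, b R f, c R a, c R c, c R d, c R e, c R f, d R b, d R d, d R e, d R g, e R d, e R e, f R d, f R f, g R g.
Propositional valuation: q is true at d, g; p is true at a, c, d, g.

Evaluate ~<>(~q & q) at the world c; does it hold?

Recall that <>ψ holds at a world iff ψ holds at some accessible world.
At c: <>(~q & q) is false, so ~<>(~q & q) is true.
  At c: <>(~q & q) requires ~q & q at some successor in {a, c, d, e, f}.
    At a: ~q & q is false.
    At c: ~q & q is false.
    At d: ~q & q is false.
    At e: ~q & q is false.
    At f: ~q & q is false.
  So <>(~q & q) is false at c.

Yes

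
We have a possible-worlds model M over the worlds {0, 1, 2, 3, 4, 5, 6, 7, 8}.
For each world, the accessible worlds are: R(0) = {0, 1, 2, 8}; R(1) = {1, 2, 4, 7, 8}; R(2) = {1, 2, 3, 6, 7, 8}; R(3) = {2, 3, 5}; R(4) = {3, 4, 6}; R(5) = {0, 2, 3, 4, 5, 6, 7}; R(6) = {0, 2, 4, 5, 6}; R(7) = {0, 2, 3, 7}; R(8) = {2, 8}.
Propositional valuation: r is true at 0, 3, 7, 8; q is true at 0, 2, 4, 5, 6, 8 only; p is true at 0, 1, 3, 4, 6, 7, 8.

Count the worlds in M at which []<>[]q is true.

3

Let φ = []<>[]q. Evaluate φ at each world:
  0 (successors {0, 1, 2, 8}): φ is true.
  1 (successors {1, 2, 4, 7, 8}): φ is false.
  2 (successors {1, 2, 3, 6, 7, 8}): φ is false.
  3 (successors {2, 3, 5}): φ is false.
  4 (successors {3, 4, 6}): φ is false.
  5 (successors {0, 2, 3, 4, 5, 6, 7}): φ is false.
  6 (successors {0, 2, 4, 5, 6}): φ is true.
  7 (successors {0, 2, 3, 7}): φ is false.
  8 (successors {2, 8}): φ is true.
For instance, at 7:
  At 7: []<>[]q requires <>[]q at every successor {0, 2, 3, 7}.
    <>[]q fails at 3, so []<>[]q is false at 7.
      At 3: <>[]q requires []q at some successor in {2, 3, 5}.
        At 2: []q is false.
        At 3: []q is false.
        At 5: []q is false.
      So <>[]q is false at 3.
Satisfying worlds: {0, 6, 8}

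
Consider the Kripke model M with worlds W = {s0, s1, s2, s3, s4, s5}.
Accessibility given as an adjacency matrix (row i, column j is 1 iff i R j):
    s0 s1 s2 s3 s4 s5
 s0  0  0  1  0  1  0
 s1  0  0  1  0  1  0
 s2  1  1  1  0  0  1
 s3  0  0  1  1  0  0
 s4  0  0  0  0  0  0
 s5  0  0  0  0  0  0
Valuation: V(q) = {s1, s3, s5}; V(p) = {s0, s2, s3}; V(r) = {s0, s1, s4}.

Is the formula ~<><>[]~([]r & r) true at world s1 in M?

No

At s1: <><>[]~([]r & r) is true, so ~<><>[]~([]r & r) is false.
  At s1: <><>[]~([]r & r) requires <>[]~([]r & r) at some successor in {s2, s4}.
    <>[]~([]r & r) holds at s2, so <><>[]~([]r & r) is true at s1.
      At s2: <>[]~([]r & r) requires []~([]r & r) at some successor in {s0, s1, s2, s5}.
        []~([]r & r) holds at s2, so <>[]~([]r & r) is true at s2.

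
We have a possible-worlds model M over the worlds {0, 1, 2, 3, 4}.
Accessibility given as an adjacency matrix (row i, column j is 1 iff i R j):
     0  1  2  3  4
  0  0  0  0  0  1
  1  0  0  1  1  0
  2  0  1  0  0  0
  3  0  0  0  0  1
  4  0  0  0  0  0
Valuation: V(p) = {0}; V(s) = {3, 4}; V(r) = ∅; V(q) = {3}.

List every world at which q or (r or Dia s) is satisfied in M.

0, 1, 3

Let φ = q or (r or Dia s). Evaluate φ at each world:
  0 (successors {4}): φ is true.
  1 (successors {2, 3}): φ is true.
  2 (successors {1}): φ is false.
  3 (successors {4}): φ is true.
  4 (successors ∅): φ is false.
For instance, at 0:
  At 0: q is false, r or Dia s is true, so q or (r or Dia s) is true.
    At 0: r is false, Dia s is true, so r or Dia s is true.
      At 0: Dia s requires s at some successor in {4}.
        s holds at 4, so Dia s is true at 0.
Satisfying worlds: {0, 1, 3}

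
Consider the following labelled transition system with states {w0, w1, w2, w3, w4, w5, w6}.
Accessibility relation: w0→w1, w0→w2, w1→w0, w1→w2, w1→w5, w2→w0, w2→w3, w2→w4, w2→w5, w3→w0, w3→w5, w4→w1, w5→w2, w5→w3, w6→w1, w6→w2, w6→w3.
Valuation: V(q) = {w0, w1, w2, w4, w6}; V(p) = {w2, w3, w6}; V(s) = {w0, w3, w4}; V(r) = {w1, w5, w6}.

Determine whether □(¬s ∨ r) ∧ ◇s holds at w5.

No

At w5: □(¬s ∨ r) is false, ◇s is true, so □(¬s ∨ r) ∧ ◇s is false.
  At w5: □(¬s ∨ r) requires ¬s ∨ r at every successor {w2, w3}.
    ¬s ∨ r fails at w3, so □(¬s ∨ r) is false at w5.
  At w5: ◇s requires s at some successor in {w2, w3}.
    s holds at w3, so ◇s is true at w5.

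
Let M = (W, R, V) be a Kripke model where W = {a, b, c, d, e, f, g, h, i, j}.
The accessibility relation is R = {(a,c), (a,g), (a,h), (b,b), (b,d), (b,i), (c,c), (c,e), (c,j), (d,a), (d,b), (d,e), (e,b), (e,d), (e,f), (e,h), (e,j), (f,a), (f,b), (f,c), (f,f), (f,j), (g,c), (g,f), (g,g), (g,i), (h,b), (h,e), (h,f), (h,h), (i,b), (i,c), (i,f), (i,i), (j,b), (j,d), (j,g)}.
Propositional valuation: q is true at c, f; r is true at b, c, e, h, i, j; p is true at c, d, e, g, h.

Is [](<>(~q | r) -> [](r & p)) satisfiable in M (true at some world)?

Let φ = [](<>(~q | r) -> [](r & p)). Evaluate φ at each world:
  a (successors {c, g, h}): φ is false.
  b (successors {b, d, i}): φ is false.
  c (successors {c, e, j}): φ is false.
  d (successors {a, b, e}): φ is false.
  e (successors {b, d, f, h, j}): φ is false.
  f (successors {a, b, c, f, j}): φ is false.
  g (successors {c, f, g, i}): φ is false.
  h (successors {b, e, f, h}): φ is false.
  i (successors {b, c, f, i}): φ is false.
  j (successors {b, d, g}): φ is false.
For instance, at f:
  At f: [](<>(~q | r) -> [](r & p)) requires <>(~q | r) -> [](r & p) at every successor {a, b, c, f, j}.
    <>(~q | r) -> [](r & p) fails at a, so [](<>(~q | r) -> [](r & p)) is false at f.
      At a: <>(~q | r) is true, [](r & p) is false, so <>(~q | r) -> [](r & p) is false.

No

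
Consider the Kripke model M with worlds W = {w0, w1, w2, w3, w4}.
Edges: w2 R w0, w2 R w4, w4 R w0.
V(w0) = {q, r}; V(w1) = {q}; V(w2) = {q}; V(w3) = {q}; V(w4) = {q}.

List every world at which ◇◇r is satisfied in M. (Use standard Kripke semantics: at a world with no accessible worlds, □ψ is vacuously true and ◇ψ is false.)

Let φ = ◇◇r. Evaluate φ at each world:
  w0 (successors ∅): φ is false.
  w1 (successors ∅): φ is false.
  w2 (successors {w0, w4}): φ is true.
  w3 (successors ∅): φ is false.
  w4 (successors {w0}): φ is false.
For instance, at w2:
  At w2: ◇◇r requires ◇r at some successor in {w0, w4}.
    ◇r holds at w4, so ◇◇r is true at w2.
      At w4: ◇r requires r at some successor in {w0}.
        r holds at w0, so ◇r is true at w4.
Satisfying worlds: {w2}

w2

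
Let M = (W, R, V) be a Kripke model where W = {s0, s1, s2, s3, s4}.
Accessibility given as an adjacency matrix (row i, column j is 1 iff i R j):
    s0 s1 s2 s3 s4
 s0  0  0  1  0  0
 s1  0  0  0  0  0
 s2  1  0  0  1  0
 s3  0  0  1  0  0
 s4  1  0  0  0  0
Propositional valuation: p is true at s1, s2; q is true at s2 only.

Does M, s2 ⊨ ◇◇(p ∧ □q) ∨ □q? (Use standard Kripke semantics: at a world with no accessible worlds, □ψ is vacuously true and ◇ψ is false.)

No

At s2: ◇◇(p ∧ □q) is false, □q is false, so ◇◇(p ∧ □q) ∨ □q is false.
  At s2: ◇◇(p ∧ □q) requires ◇(p ∧ □q) at some successor in {s0, s3}.
    At s0: ◇(p ∧ □q) is false.
    At s3: ◇(p ∧ □q) is false.
  So ◇◇(p ∧ □q) is false at s2.
  At s2: □q requires q at every successor {s0, s3}.
    q fails at s0, so □q is false at s2.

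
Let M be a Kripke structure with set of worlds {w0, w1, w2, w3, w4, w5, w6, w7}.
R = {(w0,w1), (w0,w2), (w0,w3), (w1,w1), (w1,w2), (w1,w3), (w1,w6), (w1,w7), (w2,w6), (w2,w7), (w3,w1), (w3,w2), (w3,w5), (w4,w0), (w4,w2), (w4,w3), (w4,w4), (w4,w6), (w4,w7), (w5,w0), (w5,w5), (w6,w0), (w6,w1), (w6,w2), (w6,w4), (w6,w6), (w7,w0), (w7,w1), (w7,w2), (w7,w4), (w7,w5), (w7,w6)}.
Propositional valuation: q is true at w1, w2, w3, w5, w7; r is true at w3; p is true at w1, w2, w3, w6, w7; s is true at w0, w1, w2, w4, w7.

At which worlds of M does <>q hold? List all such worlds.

Let φ = <>q. Evaluate φ at each world:
  w0 (successors {w1, w2, w3}): φ is true.
  w1 (successors {w1, w2, w3, w6, w7}): φ is true.
  w2 (successors {w6, w7}): φ is true.
  w3 (successors {w1, w2, w5}): φ is true.
  w4 (successors {w0, w2, w3, w4, w6, w7}): φ is true.
  w5 (successors {w0, w5}): φ is true.
  w6 (successors {w0, w1, w2, w4, w6}): φ is true.
  w7 (successors {w0, w1, w2, w4, w5, w6}): φ is true.
For instance, at w7:
  At w7: <>q requires q at some successor in {w0, w1, w2, w4, w5, w6}.
    q holds at w1, so <>q is true at w7.
Satisfying worlds: {w0, w1, w2, w3, w4, w5, w6, w7}

w0, w1, w2, w3, w4, w5, w6, w7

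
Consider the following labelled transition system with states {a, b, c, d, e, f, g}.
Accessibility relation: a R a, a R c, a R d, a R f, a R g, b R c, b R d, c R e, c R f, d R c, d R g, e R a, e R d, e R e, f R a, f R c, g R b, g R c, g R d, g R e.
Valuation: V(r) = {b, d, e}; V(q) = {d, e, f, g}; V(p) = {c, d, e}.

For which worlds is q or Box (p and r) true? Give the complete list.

d, e, f, g

Let φ = q or Box (p and r). Evaluate φ at each world:
  a (successors {a, c, d, f, g}): φ is false.
  b (successors {c, d}): φ is false.
  c (successors {e, f}): φ is false.
  d (successors {c, g}): φ is true.
  e (successors {a, d, e}): φ is true.
  f (successors {a, c}): φ is true.
  g (successors {b, c, d, e}): φ is true.
For instance, at e:
  At e: q is true, Box (p and r) is false, so q or Box (p and r) is true.
    At e: Box (p and r) requires p and r at every successor {a, d, e}.
      p and r fails at a, so Box (p and r) is false at e.
Satisfying worlds: {d, e, f, g}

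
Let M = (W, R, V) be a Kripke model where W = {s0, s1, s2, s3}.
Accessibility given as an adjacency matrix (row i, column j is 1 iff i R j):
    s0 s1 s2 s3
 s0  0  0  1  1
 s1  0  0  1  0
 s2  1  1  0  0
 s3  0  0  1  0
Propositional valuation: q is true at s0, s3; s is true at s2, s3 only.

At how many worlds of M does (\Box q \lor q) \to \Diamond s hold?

Let φ = (\Box q \lor q) \to \Diamond s. Evaluate φ at each world:
  s0 (successors {s2, s3}): φ is true.
  s1 (successors {s2}): φ is true.
  s2 (successors {s0, s1}): φ is true.
  s3 (successors {s2}): φ is true.
For instance, at s1:
  At s1: \Box q \lor q is false, \Diamond s is true, so (\Box q \lor q) \to \Diamond s is true.
    At s1: \Box q is false, q is false, so \Box q \lor q is false.
      At s1: \Box q requires q at every successor {s2}.
        q fails at s2, so \Box q is false at s1.
    At s1: \Diamond s requires s at some successor in {s2}.
      s holds at s2, so \Diamond s is true at s1.
Satisfying worlds: {s0, s1, s2, s3}

4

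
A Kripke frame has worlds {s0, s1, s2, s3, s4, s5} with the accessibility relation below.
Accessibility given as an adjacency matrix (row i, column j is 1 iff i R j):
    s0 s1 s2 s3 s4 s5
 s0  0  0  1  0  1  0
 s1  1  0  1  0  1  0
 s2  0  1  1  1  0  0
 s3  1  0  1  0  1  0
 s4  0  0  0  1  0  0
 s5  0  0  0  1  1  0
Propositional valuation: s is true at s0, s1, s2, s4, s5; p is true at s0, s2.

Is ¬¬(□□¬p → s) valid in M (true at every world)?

Yes

Let φ = ¬¬(□□¬p → s). Evaluate φ at each world:
  s0 (successors {s2, s4}): φ is true.
  s1 (successors {s0, s2, s4}): φ is true.
  s2 (successors {s1, s2, s3}): φ is true.
  s3 (successors {s0, s2, s4}): φ is true.
  s4 (successors {s3}): φ is true.
  s5 (successors {s3, s4}): φ is true.
For instance, at s3:
  At s3: ¬(□□¬p → s) is false, so ¬¬(□□¬p → s) is true.
    At s3: □□¬p → s is true, so ¬(□□¬p → s) is false.
      At s3: □□¬p is false, s is false, so □□¬p → s is true.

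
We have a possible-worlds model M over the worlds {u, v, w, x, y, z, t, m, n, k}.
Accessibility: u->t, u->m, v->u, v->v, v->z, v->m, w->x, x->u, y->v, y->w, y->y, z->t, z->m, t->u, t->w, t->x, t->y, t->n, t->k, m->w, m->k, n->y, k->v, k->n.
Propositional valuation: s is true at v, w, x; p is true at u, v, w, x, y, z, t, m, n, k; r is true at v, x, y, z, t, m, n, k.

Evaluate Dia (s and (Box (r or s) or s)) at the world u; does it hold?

No

Recall that Box ψ holds at a world iff ψ holds at every accessible world, and Dia ψ holds iff ψ holds at some accessible world.
At u: Dia (s and (Box (r or s) or s)) requires s and (Box (r or s) or s) at some successor in {t, m}.
  At t: s and (Box (r or s) or s) is false.
  At m: s and (Box (r or s) or s) is false.
So Dia (s and (Box (r or s) or s)) is false at u.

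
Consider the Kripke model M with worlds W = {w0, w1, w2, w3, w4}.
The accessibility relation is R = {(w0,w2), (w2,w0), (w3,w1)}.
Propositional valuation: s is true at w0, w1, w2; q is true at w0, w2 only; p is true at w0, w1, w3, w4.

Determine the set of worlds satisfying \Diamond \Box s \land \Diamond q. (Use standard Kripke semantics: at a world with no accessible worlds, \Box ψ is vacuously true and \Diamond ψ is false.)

Let φ = \Diamond \Box s \land \Diamond q. Evaluate φ at each world:
  w0 (successors {w2}): φ is true.
  w1 (successors ∅): φ is false.
  w2 (successors {w0}): φ is true.
  w3 (successors {w1}): φ is false.
  w4 (successors ∅): φ is false.
For instance, at w3:
  At w3: \Diamond \Box s is true, \Diamond q is false, so \Diamond \Box s \land \Diamond q is false.
    At w3: \Diamond \Box s requires \Box s at some successor in {w1}.
      \Box s holds at w1, so \Diamond \Box s is true at w3.
    At w3: \Diamond q requires q at some successor in {w1}.
      At w1: q is false.
    So \Diamond q is false at w3.
Satisfying worlds: {w0, w2}

w0, w2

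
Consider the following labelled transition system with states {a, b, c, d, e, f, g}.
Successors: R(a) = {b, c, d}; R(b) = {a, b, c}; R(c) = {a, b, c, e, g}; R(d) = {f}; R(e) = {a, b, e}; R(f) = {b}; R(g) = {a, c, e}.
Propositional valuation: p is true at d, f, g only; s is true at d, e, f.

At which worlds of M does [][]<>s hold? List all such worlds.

Let φ = [][]<>s. Evaluate φ at each world:
  a (successors {b, c, d}): φ is false.
  b (successors {a, b, c}): φ is false.
  c (successors {a, b, c, e, g}): φ is false.
  d (successors {f}): φ is false.
  e (successors {a, b, e}): φ is false.
  f (successors {b}): φ is false.
  g (successors {a, c, e}): φ is false.
For instance, at b:
  At b: [][]<>s requires []<>s at every successor {a, b, c}.
    []<>s fails at a, so [][]<>s is false at b.
      At a: []<>s requires <>s at every successor {b, c, d}.
        <>s fails at b, so []<>s is false at a.
Satisfying worlds: none.

none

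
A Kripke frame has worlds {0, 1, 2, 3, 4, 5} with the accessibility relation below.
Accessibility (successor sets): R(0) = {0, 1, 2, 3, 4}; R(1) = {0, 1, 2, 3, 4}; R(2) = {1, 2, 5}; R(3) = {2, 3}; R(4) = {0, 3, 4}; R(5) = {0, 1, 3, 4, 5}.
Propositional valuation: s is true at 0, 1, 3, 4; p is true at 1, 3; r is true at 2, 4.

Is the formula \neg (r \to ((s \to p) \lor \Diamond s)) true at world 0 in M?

No

Recall that \Diamond ψ holds at a world iff ψ holds at some accessible world.
At 0: r \to ((s \to p) \lor \Diamond s) is true, so \neg (r \to ((s \to p) \lor \Diamond s)) is false.
  At 0: r is false, (s \to p) \lor \Diamond s is true, so r \to ((s \to p) \lor \Diamond s) is true.
    At 0: s \to p is false, \Diamond s is true, so (s \to p) \lor \Diamond s is true.
      At 0: \Diamond s requires s at some successor in {0, 1, 2, 3, 4}.
        s holds at 0, so \Diamond s is true at 0.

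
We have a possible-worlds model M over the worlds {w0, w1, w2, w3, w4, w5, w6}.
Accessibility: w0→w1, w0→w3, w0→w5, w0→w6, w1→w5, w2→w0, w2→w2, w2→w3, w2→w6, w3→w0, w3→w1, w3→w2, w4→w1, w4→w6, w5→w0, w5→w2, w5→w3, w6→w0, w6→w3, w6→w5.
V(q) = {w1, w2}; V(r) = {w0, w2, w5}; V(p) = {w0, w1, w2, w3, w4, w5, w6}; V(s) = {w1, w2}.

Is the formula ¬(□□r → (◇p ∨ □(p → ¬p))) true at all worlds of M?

No

Recall that □ψ holds at a world iff ψ holds at every accessible world, and ◇ψ holds iff ψ holds at some accessible world.
Let φ = ¬(□□r → (◇p ∨ □(p → ¬p))). Evaluate φ at each world:
  w0 (successors {w1, w3, w5, w6}): φ is false.
  w1 (successors {w5}): φ is false.
  w2 (successors {w0, w2, w3, w6}): φ is false.
  w3 (successors {w0, w1, w2}): φ is false.
  w4 (successors {w1, w6}): φ is false.
  w5 (successors {w0, w2, w3}): φ is false.
  w6 (successors {w0, w3, w5}): φ is false.
Detail at w0 (counterexample):
  At w0: □□r → (◇p ∨ □(p → ¬p)) is true, so ¬(□□r → (◇p ∨ □(p → ¬p))) is false.
    At w0: □□r is false, ◇p ∨ □(p → ¬p) is true, so □□r → (◇p ∨ □(p → ¬p)) is true.
      At w0: □□r requires □r at every successor {w1, w3, w5, w6}.
        □r fails at w3, so □□r is false at w0.
      At w0: ◇p is true, □(p → ¬p) is false, so ◇p ∨ □(p → ¬p) is true.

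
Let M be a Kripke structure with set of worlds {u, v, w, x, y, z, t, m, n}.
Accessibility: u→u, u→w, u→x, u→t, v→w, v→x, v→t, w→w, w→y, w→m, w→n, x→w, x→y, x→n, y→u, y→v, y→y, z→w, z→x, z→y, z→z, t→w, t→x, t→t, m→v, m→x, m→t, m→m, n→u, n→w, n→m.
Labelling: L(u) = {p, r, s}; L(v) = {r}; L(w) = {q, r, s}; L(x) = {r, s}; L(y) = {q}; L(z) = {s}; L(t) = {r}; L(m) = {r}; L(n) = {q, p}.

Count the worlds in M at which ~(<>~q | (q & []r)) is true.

Let φ = ~(<>~q | (q & []r)). Evaluate φ at each world:
  u (successors {u, w, x, t}): φ is false.
  v (successors {w, x, t}): φ is false.
  w (successors {w, y, m, n}): φ is false.
  x (successors {w, y, n}): φ is true.
  y (successors {u, v, y}): φ is false.
  z (successors {w, x, y, z}): φ is false.
  t (successors {w, x, t}): φ is false.
  m (successors {v, x, t, m}): φ is false.
  n (successors {u, w, m}): φ is false.
For instance, at w:
  At w: <>~q | (q & []r) is true, so ~(<>~q | (q & []r)) is false.
    At w: <>~q is true, q & []r is false, so <>~q | (q & []r) is true.
      At w: <>~q requires ~q at some successor in {w, y, m, n}.
        ~q holds at m, so <>~q is true at w.
      At w: q is true, []r is false, so q & []r is false.
Satisfying worlds: {x}

1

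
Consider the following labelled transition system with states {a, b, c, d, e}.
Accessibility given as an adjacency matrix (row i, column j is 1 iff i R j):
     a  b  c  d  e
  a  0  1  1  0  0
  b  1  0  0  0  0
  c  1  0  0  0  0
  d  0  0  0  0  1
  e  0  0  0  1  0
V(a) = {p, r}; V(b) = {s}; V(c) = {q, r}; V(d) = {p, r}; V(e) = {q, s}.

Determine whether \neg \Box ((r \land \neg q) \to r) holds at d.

No

Recall that \Box ψ holds at a world iff ψ holds at every accessible world, and \Diamond ψ holds iff ψ holds at some accessible world.
At d: \Box ((r \land \neg q) \to r) is true, so \neg \Box ((r \land \neg q) \to r) is false.
  At d: \Box ((r \land \neg q) \to r) requires (r \land \neg q) \to r at every successor {e}.
    At e: (r \land \neg q) \to r is true.
  So \Box ((r \land \neg q) \to r) is true at d.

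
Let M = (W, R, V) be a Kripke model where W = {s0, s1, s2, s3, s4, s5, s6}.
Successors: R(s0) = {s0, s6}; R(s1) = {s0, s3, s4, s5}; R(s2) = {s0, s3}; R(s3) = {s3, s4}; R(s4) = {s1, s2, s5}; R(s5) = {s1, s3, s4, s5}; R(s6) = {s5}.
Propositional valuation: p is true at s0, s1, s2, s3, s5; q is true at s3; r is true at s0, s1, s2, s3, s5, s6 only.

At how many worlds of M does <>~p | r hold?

Let φ = <>~p | r. Evaluate φ at each world:
  s0 (successors {s0, s6}): φ is true.
  s1 (successors {s0, s3, s4, s5}): φ is true.
  s2 (successors {s0, s3}): φ is true.
  s3 (successors {s3, s4}): φ is true.
  s4 (successors {s1, s2, s5}): φ is false.
  s5 (successors {s1, s3, s4, s5}): φ is true.
  s6 (successors {s5}): φ is true.
For instance, at s0:
  At s0: <>~p is true, r is true, so <>~p | r is true.
    At s0: <>~p requires ~p at some successor in {s0, s6}.
      ~p holds at s6, so <>~p is true at s0.
Satisfying worlds: {s0, s1, s2, s3, s5, s6}

6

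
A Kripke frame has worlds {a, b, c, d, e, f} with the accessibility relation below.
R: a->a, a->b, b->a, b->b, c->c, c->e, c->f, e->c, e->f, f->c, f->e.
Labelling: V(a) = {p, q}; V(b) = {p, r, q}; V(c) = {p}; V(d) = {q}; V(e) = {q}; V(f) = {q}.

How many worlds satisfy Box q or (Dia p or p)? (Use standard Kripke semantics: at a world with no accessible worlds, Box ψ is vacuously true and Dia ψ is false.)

6

Let φ = Box q or (Dia p or p). Evaluate φ at each world:
  a (successors {a, b}): φ is true.
  b (successors {a, b}): φ is true.
  c (successors {c, e, f}): φ is true.
  d (successors ∅): φ is true.
  e (successors {c, f}): φ is true.
  f (successors {c, e}): φ is true.
For instance, at e:
  At e: Box q is false, Dia p or p is true, so Box q or (Dia p or p) is true.
    At e: Box q requires q at every successor {c, f}.
      q fails at c, so Box q is false at e.
    At e: Dia p is true, p is false, so Dia p or p is true.
      At e: Dia p requires p at some successor in {c, f}.
        p holds at c, so Dia p is true at e.
Satisfying worlds: {a, b, c, d, e, f}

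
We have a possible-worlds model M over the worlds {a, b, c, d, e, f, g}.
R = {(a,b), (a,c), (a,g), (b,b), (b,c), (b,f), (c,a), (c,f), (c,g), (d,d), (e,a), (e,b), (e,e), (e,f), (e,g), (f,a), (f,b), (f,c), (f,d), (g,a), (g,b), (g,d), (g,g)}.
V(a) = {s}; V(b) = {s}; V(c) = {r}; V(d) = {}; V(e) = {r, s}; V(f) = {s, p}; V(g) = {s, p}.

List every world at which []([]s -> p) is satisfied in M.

Recall that []ψ holds at a world iff ψ holds at every accessible world, and <>ψ holds iff ψ holds at some accessible world.
Let φ = []([]s -> p). Evaluate φ at each world:
  a (successors {b, c, g}): φ is false.
  b (successors {b, c, f}): φ is false.
  c (successors {a, f, g}): φ is true.
  d (successors {d}): φ is true.
  e (successors {a, b, e, f, g}): φ is false.
  f (successors {a, b, c, d}): φ is false.
  g (successors {a, b, d, g}): φ is true.
For instance, at a:
  At a: []([]s -> p) requires []s -> p at every successor {b, c, g}.
    []s -> p fails at c, so []([]s -> p) is false at a.
      At c: []s is true, p is false, so []s -> p is false.
Satisfying worlds: {c, d, g}

c, d, g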